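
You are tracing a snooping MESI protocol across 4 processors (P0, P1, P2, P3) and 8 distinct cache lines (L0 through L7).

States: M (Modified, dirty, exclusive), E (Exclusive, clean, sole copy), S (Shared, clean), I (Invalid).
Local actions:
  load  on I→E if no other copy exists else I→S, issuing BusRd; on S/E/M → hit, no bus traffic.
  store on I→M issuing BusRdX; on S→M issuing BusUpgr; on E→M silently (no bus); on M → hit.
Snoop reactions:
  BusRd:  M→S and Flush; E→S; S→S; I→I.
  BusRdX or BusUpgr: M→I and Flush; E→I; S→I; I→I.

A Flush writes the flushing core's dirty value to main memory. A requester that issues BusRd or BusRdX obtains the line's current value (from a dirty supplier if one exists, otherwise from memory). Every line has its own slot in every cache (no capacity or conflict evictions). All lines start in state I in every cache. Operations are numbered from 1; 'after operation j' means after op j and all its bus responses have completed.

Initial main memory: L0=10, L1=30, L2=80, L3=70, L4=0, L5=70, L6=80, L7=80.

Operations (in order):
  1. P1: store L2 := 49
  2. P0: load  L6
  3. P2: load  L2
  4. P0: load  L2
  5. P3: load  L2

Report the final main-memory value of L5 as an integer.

  op1 P1: store L2 := 49 → I/M/I/I on L2; bus BusRdX; mem=80
  op2 P0: load  L6 → E/I/I/I on L6; bus BusRd; mem=80
  op3 P2: load  L2 → I/S/S/I on L2; bus BusRd Flush; mem=49
  op4 P0: load  L2 → S/S/S/I on L2; bus BusRd; mem=49
  op5 P3: load  L2 → S/S/S/S on L2; bus BusRd; mem=49

memory[L5] = 70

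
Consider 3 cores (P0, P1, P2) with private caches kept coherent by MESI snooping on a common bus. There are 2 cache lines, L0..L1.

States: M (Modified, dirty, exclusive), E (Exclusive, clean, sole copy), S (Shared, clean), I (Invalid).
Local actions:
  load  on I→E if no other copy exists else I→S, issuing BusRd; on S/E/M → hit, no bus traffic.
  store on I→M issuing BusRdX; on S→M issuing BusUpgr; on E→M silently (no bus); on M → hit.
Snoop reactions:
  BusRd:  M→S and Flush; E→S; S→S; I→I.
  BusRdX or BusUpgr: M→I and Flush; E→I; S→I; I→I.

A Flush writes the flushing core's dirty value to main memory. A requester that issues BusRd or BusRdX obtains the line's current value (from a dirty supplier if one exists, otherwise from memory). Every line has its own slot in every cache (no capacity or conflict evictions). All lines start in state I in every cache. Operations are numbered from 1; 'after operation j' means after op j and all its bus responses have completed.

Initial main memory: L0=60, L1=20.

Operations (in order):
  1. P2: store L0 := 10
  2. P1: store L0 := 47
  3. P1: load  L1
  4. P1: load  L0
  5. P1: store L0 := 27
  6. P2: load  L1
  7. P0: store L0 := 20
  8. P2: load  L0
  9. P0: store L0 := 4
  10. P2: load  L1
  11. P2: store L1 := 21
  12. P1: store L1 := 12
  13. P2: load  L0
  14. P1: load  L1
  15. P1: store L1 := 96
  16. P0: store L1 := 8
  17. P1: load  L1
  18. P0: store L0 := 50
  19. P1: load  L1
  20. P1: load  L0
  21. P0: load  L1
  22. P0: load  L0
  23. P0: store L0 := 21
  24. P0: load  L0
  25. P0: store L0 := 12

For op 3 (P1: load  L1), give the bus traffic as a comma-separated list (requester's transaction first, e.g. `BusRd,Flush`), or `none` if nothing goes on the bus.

bus = BusRd

[1] P2: store L0 := 10 | P0:I, P1:I, P2:M(10) | bus: BusRdX
[2] P1: store L0 := 47 | P0:I, P1:M(47), P2:I | bus: BusRdX,Flush
[3] P1: load  L1 | P0:I, P1:E(20), P2:I | bus: BusRd
[4] P1: load  L0 | P0:I, P1:M(47), P2:I | bus: none
[5] P1: store L0 := 27 | P0:I, P1:M(27), P2:I | bus: none
[6] P2: load  L1 | P0:I, P1:S(20), P2:S(20) | bus: BusRd
[7] P0: store L0 := 20 | P0:M(20), P1:I, P2:I | bus: BusRdX,Flush
[8] P2: load  L0 | P0:S(20), P1:I, P2:S(20) | bus: BusRd,Flush
[9] P0: store L0 := 4 | P0:M(4), P1:I, P2:I | bus: BusUpgr
[10] P2: load  L1 | P0:I, P1:S(20), P2:S(20) | bus: none
[11] P2: store L1 := 21 | P0:I, P1:I, P2:M(21) | bus: BusUpgr
[12] P1: store L1 := 12 | P0:I, P1:M(12), P2:I | bus: BusRdX,Flush
[13] P2: load  L0 | P0:S(4), P1:I, P2:S(4) | bus: BusRd,Flush
[14] P1: load  L1 | P0:I, P1:M(12), P2:I | bus: none
[15] P1: store L1 := 96 | P0:I, P1:M(96), P2:I | bus: none
[16] P0: store L1 := 8 | P0:M(8), P1:I, P2:I | bus: BusRdX,Flush
[17] P1: load  L1 | P0:S(8), P1:S(8), P2:I | bus: BusRd,Flush
[18] P0: store L0 := 50 | P0:M(50), P1:I, P2:I | bus: BusUpgr
[19] P1: load  L1 | P0:S(8), P1:S(8), P2:I | bus: none
[20] P1: load  L0 | P0:S(50), P1:S(50), P2:I | bus: BusRd,Flush
[21] P0: load  L1 | P0:S(8), P1:S(8), P2:I | bus: none
[22] P0: load  L0 | P0:S(50), P1:S(50), P2:I | bus: none
[23] P0: store L0 := 21 | P0:M(21), P1:I, P2:I | bus: BusUpgr
[24] P0: load  L0 | P0:M(21), P1:I, P2:I | bus: none
[25] P0: store L0 := 12 | P0:M(12), P1:I, P2:I | bus: none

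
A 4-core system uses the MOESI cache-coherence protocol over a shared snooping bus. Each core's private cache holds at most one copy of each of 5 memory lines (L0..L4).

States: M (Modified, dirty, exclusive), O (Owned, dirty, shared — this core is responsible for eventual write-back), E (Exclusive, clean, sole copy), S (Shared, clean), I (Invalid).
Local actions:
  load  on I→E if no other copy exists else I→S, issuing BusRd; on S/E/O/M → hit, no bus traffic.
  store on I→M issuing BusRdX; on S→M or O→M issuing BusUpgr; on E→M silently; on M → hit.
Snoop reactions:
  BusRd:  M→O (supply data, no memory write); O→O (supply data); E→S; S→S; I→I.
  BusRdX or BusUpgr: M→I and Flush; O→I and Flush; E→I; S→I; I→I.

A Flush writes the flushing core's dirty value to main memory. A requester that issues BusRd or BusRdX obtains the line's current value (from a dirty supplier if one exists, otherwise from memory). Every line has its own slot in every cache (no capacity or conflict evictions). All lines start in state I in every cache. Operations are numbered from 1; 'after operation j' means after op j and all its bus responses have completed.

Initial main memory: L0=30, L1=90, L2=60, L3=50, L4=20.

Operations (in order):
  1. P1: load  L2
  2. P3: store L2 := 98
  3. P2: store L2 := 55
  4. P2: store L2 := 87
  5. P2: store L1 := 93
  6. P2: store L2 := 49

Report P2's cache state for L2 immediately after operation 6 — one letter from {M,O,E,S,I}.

state = M

step 1: P1: load  L2  ⟶  IEII  (L2)  txn=BusRd  M[L2]=60
step 2: P3: store L2 := 98  ⟶  IIIM  (L2)  txn=BusRdX  M[L2]=60
step 3: P2: store L2 := 55  ⟶  IIMI  (L2)  txn=BusRdX+Flush  M[L2]=98
step 4: P2: store L2 := 87  ⟶  IIMI  (L2)  txn=∅  M[L2]=98
step 5: P2: store L1 := 93  ⟶  IIMI  (L1)  txn=BusRdX  M[L1]=90
step 6: P2: store L2 := 49  ⟶  IIMI  (L2)  txn=∅  M[L2]=98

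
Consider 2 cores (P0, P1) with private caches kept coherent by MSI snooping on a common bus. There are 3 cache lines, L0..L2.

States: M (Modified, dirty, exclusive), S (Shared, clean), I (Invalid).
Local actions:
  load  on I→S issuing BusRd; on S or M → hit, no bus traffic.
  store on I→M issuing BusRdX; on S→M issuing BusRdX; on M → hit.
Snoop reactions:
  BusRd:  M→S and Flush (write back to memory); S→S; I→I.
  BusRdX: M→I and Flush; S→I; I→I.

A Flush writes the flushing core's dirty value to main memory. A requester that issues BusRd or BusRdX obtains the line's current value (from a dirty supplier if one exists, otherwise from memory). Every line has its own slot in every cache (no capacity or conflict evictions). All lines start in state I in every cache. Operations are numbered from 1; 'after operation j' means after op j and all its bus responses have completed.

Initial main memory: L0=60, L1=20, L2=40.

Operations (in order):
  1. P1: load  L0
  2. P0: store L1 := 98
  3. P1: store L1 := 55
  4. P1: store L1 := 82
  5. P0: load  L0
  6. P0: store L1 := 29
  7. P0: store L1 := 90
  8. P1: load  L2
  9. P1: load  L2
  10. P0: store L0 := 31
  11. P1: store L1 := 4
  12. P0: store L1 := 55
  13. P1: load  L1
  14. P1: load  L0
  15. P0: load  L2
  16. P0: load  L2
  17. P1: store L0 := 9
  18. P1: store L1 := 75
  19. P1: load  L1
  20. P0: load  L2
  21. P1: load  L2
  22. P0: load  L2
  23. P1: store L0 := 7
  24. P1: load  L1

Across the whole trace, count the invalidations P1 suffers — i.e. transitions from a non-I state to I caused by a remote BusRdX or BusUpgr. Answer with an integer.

[1] P1: load  L0 | P0:I, P1:S(60) | bus: BusRd
[2] P0: store L1 := 98 | P0:M(98), P1:I | bus: BusRdX
[3] P1: store L1 := 55 | P0:I, P1:M(55) | bus: BusRdX,Flush
[4] P1: store L1 := 82 | P0:I, P1:M(82) | bus: none
[5] P0: load  L0 | P0:S(60), P1:S(60) | bus: BusRd
[6] P0: store L1 := 29 | P0:M(29), P1:I | bus: BusRdX,Flush
[7] P0: store L1 := 90 | P0:M(90), P1:I | bus: none
[8] P1: load  L2 | P0:I, P1:S(40) | bus: BusRd
[9] P1: load  L2 | P0:I, P1:S(40) | bus: none
[10] P0: store L0 := 31 | P0:M(31), P1:I | bus: BusRdX
[11] P1: store L1 := 4 | P0:I, P1:M(4) | bus: BusRdX,Flush
[12] P0: store L1 := 55 | P0:M(55), P1:I | bus: BusRdX,Flush
[13] P1: load  L1 | P0:S(55), P1:S(55) | bus: BusRd,Flush
[14] P1: load  L0 | P0:S(31), P1:S(31) | bus: BusRd,Flush
[15] P0: load  L2 | P0:S(40), P1:S(40) | bus: BusRd
[16] P0: load  L2 | P0:S(40), P1:S(40) | bus: none
[17] P1: store L0 := 9 | P0:I, P1:M(9) | bus: BusRdX
[18] P1: store L1 := 75 | P0:I, P1:M(75) | bus: BusRdX
[19] P1: load  L1 | P0:I, P1:M(75) | bus: none
[20] P0: load  L2 | P0:S(40), P1:S(40) | bus: none
[21] P1: load  L2 | P0:S(40), P1:S(40) | bus: none
[22] P0: load  L2 | P0:S(40), P1:S(40) | bus: none
[23] P1: store L0 := 7 | P0:I, P1:M(7) | bus: none
[24] P1: load  L1 | P0:I, P1:M(75) | bus: none

invalidations = 3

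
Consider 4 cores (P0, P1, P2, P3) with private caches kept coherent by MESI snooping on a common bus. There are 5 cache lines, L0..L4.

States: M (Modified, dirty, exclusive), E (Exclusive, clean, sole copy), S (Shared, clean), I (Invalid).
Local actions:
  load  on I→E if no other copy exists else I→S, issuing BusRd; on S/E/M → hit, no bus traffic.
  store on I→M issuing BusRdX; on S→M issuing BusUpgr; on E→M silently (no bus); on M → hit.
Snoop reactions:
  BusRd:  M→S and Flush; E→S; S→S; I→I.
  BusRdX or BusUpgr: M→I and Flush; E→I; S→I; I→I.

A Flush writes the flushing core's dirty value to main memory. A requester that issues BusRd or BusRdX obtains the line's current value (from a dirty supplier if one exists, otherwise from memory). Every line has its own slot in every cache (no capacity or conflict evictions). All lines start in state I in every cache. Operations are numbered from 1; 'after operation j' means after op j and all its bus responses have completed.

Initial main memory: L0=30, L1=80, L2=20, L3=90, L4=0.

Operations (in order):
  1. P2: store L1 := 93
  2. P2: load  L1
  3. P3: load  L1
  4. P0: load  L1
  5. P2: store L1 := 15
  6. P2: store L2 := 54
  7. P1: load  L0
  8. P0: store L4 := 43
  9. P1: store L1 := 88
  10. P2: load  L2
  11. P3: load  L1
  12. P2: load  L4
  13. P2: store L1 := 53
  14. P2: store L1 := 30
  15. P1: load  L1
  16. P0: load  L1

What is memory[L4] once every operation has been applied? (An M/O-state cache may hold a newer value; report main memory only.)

memory[L4] = 43

[1] P2: store L1 := 93 | P0:I, P1:I, P2:M(93), P3:I | bus: BusRdX
[2] P2: load  L1 | P0:I, P1:I, P2:M(93), P3:I | bus: none
[3] P3: load  L1 | P0:I, P1:I, P2:S(93), P3:S(93) | bus: BusRd,Flush
[4] P0: load  L1 | P0:S(93), P1:I, P2:S(93), P3:S(93) | bus: BusRd
[5] P2: store L1 := 15 | P0:I, P1:I, P2:M(15), P3:I | bus: BusUpgr
[6] P2: store L2 := 54 | P0:I, P1:I, P2:M(54), P3:I | bus: BusRdX
[7] P1: load  L0 | P0:I, P1:E(30), P2:I, P3:I | bus: BusRd
[8] P0: store L4 := 43 | P0:M(43), P1:I, P2:I, P3:I | bus: BusRdX
[9] P1: store L1 := 88 | P0:I, P1:M(88), P2:I, P3:I | bus: BusRdX,Flush
[10] P2: load  L2 | P0:I, P1:I, P2:M(54), P3:I | bus: none
[11] P3: load  L1 | P0:I, P1:S(88), P2:I, P3:S(88) | bus: BusRd,Flush
[12] P2: load  L4 | P0:S(43), P1:I, P2:S(43), P3:I | bus: BusRd,Flush
[13] P2: store L1 := 53 | P0:I, P1:I, P2:M(53), P3:I | bus: BusRdX
[14] P2: store L1 := 30 | P0:I, P1:I, P2:M(30), P3:I | bus: none
[15] P1: load  L1 | P0:I, P1:S(30), P2:S(30), P3:I | bus: BusRd,Flush
[16] P0: load  L1 | P0:S(30), P1:S(30), P2:S(30), P3:I | bus: BusRd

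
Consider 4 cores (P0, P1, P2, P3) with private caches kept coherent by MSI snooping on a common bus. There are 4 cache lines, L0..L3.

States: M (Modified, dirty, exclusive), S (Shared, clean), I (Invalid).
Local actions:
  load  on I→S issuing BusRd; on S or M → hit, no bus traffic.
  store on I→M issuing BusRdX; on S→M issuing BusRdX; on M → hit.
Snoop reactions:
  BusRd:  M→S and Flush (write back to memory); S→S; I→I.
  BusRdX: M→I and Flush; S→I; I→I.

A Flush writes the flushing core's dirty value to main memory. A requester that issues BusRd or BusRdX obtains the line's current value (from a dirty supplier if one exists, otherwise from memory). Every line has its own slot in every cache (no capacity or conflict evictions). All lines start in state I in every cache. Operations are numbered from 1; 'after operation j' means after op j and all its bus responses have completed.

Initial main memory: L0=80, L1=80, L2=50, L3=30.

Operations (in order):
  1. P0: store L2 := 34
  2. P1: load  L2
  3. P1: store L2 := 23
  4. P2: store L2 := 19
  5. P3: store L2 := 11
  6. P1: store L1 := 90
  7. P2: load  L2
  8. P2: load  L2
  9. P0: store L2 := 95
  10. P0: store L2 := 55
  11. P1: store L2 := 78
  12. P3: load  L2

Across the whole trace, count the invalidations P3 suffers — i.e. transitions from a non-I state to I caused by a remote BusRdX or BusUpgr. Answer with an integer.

invalidations = 1

[1] P0: store L2 := 34 | P0:M(34), P1:I, P2:I, P3:I | bus: BusRdX
[2] P1: load  L2 | P0:S(34), P1:S(34), P2:I, P3:I | bus: BusRd,Flush
[3] P1: store L2 := 23 | P0:I, P1:M(23), P2:I, P3:I | bus: BusRdX
[4] P2: store L2 := 19 | P0:I, P1:I, P2:M(19), P3:I | bus: BusRdX,Flush
[5] P3: store L2 := 11 | P0:I, P1:I, P2:I, P3:M(11) | bus: BusRdX,Flush
[6] P1: store L1 := 90 | P0:I, P1:M(90), P2:I, P3:I | bus: BusRdX
[7] P2: load  L2 | P0:I, P1:I, P2:S(11), P3:S(11) | bus: BusRd,Flush
[8] P2: load  L2 | P0:I, P1:I, P2:S(11), P3:S(11) | bus: none
[9] P0: store L2 := 95 | P0:M(95), P1:I, P2:I, P3:I | bus: BusRdX
[10] P0: store L2 := 55 | P0:M(55), P1:I, P2:I, P3:I | bus: none
[11] P1: store L2 := 78 | P0:I, P1:M(78), P2:I, P3:I | bus: BusRdX,Flush
[12] P3: load  L2 | P0:I, P1:S(78), P2:I, P3:S(78) | bus: BusRd,Flush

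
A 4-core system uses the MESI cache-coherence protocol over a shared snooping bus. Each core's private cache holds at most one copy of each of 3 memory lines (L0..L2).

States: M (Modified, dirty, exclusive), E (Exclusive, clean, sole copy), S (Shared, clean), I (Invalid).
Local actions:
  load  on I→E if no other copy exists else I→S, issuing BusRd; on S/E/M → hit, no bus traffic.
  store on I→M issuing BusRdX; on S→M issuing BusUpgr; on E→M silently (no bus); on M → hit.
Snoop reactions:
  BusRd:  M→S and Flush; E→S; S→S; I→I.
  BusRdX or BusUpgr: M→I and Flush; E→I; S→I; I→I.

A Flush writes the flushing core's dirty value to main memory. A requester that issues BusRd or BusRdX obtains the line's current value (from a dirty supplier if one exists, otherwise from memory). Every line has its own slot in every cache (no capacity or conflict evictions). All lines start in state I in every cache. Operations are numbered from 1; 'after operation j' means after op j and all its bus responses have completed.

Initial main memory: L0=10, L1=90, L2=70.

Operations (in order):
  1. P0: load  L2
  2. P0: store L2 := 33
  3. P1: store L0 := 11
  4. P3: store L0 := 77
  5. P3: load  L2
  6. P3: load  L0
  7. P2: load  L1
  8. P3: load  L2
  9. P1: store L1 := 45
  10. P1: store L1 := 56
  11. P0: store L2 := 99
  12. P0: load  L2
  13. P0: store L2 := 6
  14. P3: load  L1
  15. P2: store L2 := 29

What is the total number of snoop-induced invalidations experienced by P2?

1. P0: load  L2  bus=[BusRd]  L2: P0=E P1=I P2=I P3=I  mem[L2]=70
2. P0: store L2 := 33  bus=[-]  L2: P0=M P1=I P2=I P3=I  mem[L2]=70
3. P1: store L0 := 11  bus=[BusRdX]  L0: P0=I P1=M P2=I P3=I  mem[L0]=10
4. P3: store L0 := 77  bus=[BusRdX,Flush]  L0: P0=I P1=I P2=I P3=M  mem[L0]=11
5. P3: load  L2  bus=[BusRd,Flush]  L2: P0=S P1=I P2=I P3=S  mem[L2]=33
6. P3: load  L0  bus=[-]  L0: P0=I P1=I P2=I P3=M  mem[L0]=11
7. P2: load  L1  bus=[BusRd]  L1: P0=I P1=I P2=E P3=I  mem[L1]=90
8. P3: load  L2  bus=[-]  L2: P0=S P1=I P2=I P3=S  mem[L2]=33
9. P1: store L1 := 45  bus=[BusRdX]  L1: P0=I P1=M P2=I P3=I  mem[L1]=90
10. P1: store L1 := 56  bus=[-]  L1: P0=I P1=M P2=I P3=I  mem[L1]=90
11. P0: store L2 := 99  bus=[BusUpgr]  L2: P0=M P1=I P2=I P3=I  mem[L2]=33
12. P0: load  L2  bus=[-]  L2: P0=M P1=I P2=I P3=I  mem[L2]=33
13. P0: store L2 := 6  bus=[-]  L2: P0=M P1=I P2=I P3=I  mem[L2]=33
14. P3: load  L1  bus=[BusRd,Flush]  L1: P0=I P1=S P2=I P3=S  mem[L1]=56
15. P2: store L2 := 29  bus=[BusRdX,Flush]  L2: P0=I P1=I P2=M P3=I  mem[L2]=6

invalidations = 1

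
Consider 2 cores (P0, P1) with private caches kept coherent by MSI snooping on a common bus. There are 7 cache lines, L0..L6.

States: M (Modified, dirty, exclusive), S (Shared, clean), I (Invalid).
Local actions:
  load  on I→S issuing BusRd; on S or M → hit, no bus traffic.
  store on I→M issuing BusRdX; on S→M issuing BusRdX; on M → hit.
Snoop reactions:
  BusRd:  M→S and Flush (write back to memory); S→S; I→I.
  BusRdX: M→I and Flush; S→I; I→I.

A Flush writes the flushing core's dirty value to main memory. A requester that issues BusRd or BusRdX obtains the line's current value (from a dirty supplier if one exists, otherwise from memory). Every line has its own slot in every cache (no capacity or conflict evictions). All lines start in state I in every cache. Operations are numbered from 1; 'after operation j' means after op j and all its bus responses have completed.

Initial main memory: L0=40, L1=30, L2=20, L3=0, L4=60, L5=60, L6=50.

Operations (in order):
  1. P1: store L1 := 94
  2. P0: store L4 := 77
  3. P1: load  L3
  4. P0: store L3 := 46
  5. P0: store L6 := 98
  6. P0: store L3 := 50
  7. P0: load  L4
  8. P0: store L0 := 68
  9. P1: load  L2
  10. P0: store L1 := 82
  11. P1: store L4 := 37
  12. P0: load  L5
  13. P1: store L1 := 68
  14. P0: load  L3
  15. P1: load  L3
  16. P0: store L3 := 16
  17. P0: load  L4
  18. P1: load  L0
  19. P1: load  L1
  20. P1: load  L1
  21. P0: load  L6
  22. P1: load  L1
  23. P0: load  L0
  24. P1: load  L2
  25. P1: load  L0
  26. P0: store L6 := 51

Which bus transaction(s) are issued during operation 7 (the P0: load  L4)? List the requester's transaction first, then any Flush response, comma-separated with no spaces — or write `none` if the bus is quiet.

1. P1: store L1 := 94  bus=[BusRdX]  L1: P0=I P1=M  mem[L1]=30
2. P0: store L4 := 77  bus=[BusRdX]  L4: P0=M P1=I  mem[L4]=60
3. P1: load  L3  bus=[BusRd]  L3: P0=I P1=S  mem[L3]=0
4. P0: store L3 := 46  bus=[BusRdX]  L3: P0=M P1=I  mem[L3]=0
5. P0: store L6 := 98  bus=[BusRdX]  L6: P0=M P1=I  mem[L6]=50
6. P0: store L3 := 50  bus=[-]  L3: P0=M P1=I  mem[L3]=0
7. P0: load  L4  bus=[-]  L4: P0=M P1=I  mem[L4]=60
8. P0: store L0 := 68  bus=[BusRdX]  L0: P0=M P1=I  mem[L0]=40
9. P1: load  L2  bus=[BusRd]  L2: P0=I P1=S  mem[L2]=20
10. P0: store L1 := 82  bus=[BusRdX,Flush]  L1: P0=M P1=I  mem[L1]=94
11. P1: store L4 := 37  bus=[BusRdX,Flush]  L4: P0=I P1=M  mem[L4]=77
12. P0: load  L5  bus=[BusRd]  L5: P0=S P1=I  mem[L5]=60
13. P1: store L1 := 68  bus=[BusRdX,Flush]  L1: P0=I P1=M  mem[L1]=82
14. P0: load  L3  bus=[-]  L3: P0=M P1=I  mem[L3]=0
15. P1: load  L3  bus=[BusRd,Flush]  L3: P0=S P1=S  mem[L3]=50
16. P0: store L3 := 16  bus=[BusRdX]  L3: P0=M P1=I  mem[L3]=50
17. P0: load  L4  bus=[BusRd,Flush]  L4: P0=S P1=S  mem[L4]=37
18. P1: load  L0  bus=[BusRd,Flush]  L0: P0=S P1=S  mem[L0]=68
19. P1: load  L1  bus=[-]  L1: P0=I P1=M  mem[L1]=82
20. P1: load  L1  bus=[-]  L1: P0=I P1=M  mem[L1]=82
21. P0: load  L6  bus=[-]  L6: P0=M P1=I  mem[L6]=50
22. P1: load  L1  bus=[-]  L1: P0=I P1=M  mem[L1]=82
23. P0: load  L0  bus=[-]  L0: P0=S P1=S  mem[L0]=68
24. P1: load  L2  bus=[-]  L2: P0=I P1=S  mem[L2]=20
25. P1: load  L0  bus=[-]  L0: P0=S P1=S  mem[L0]=68
26. P0: store L6 := 51  bus=[-]  L6: P0=M P1=I  mem[L6]=50

bus = none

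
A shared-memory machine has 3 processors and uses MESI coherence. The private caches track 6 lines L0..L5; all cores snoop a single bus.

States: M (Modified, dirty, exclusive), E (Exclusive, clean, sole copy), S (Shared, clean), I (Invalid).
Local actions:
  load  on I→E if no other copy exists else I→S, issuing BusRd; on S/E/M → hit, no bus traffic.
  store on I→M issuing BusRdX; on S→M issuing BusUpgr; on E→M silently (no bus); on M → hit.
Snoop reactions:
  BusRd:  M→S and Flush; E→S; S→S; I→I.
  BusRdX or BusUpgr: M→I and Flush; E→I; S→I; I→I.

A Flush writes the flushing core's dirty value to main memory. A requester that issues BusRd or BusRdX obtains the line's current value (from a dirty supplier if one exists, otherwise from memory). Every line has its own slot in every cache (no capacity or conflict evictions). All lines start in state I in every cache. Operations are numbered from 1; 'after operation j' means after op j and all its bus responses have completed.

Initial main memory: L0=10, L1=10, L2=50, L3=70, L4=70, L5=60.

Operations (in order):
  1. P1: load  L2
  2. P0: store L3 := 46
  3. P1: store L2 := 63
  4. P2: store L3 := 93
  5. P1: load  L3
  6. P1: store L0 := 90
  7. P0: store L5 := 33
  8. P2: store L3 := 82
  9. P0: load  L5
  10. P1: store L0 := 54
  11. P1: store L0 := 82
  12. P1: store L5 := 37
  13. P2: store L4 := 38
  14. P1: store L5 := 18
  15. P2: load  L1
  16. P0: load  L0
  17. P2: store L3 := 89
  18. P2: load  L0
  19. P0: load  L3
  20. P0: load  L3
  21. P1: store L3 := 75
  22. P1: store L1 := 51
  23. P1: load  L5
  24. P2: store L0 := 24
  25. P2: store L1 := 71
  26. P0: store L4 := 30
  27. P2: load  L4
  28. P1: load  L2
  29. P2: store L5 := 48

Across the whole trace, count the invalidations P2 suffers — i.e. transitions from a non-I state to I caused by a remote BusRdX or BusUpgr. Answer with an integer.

step 1: P1: load  L2  ⟶  IEI  (L2)  txn=BusRd  M[L2]=50
step 2: P0: store L3 := 46  ⟶  MII  (L3)  txn=BusRdX  M[L3]=70
step 3: P1: store L2 := 63  ⟶  IMI  (L2)  txn=∅  M[L2]=50
step 4: P2: store L3 := 93  ⟶  IIM  (L3)  txn=BusRdX+Flush  M[L3]=46
step 5: P1: load  L3  ⟶  ISS  (L3)  txn=BusRd+Flush  M[L3]=93
step 6: P1: store L0 := 90  ⟶  IMI  (L0)  txn=BusRdX  M[L0]=10
step 7: P0: store L5 := 33  ⟶  MII  (L5)  txn=BusRdX  M[L5]=60
step 8: P2: store L3 := 82  ⟶  IIM  (L3)  txn=BusUpgr  M[L3]=93
step 9: P0: load  L5  ⟶  MII  (L5)  txn=∅  M[L5]=60
step 10: P1: store L0 := 54  ⟶  IMI  (L0)  txn=∅  M[L0]=10
step 11: P1: store L0 := 82  ⟶  IMI  (L0)  txn=∅  M[L0]=10
step 12: P1: store L5 := 37  ⟶  IMI  (L5)  txn=BusRdX+Flush  M[L5]=33
step 13: P2: store L4 := 38  ⟶  IIM  (L4)  txn=BusRdX  M[L4]=70
step 14: P1: store L5 := 18  ⟶  IMI  (L5)  txn=∅  M[L5]=33
step 15: P2: load  L1  ⟶  IIE  (L1)  txn=BusRd  M[L1]=10
step 16: P0: load  L0  ⟶  SSI  (L0)  txn=BusRd+Flush  M[L0]=82
step 17: P2: store L3 := 89  ⟶  IIM  (L3)  txn=∅  M[L3]=93
step 18: P2: load  L0  ⟶  SSS  (L0)  txn=BusRd  M[L0]=82
step 19: P0: load  L3  ⟶  SIS  (L3)  txn=BusRd+Flush  M[L3]=89
step 20: P0: load  L3  ⟶  SIS  (L3)  txn=∅  M[L3]=89
step 21: P1: store L3 := 75  ⟶  IMI  (L3)  txn=BusRdX  M[L3]=89
step 22: P1: store L1 := 51  ⟶  IMI  (L1)  txn=BusRdX  M[L1]=10
step 23: P1: load  L5  ⟶  IMI  (L5)  txn=∅  M[L5]=33
step 24: P2: store L0 := 24  ⟶  IIM  (L0)  txn=BusUpgr  M[L0]=82
step 25: P2: store L1 := 71  ⟶  IIM  (L1)  txn=BusRdX+Flush  M[L1]=51
step 26: P0: store L4 := 30  ⟶  MII  (L4)  txn=BusRdX+Flush  M[L4]=38
step 27: P2: load  L4  ⟶  SIS  (L4)  txn=BusRd+Flush  M[L4]=30
step 28: P1: load  L2  ⟶  IMI  (L2)  txn=∅  M[L2]=50
step 29: P2: store L5 := 48  ⟶  IIM  (L5)  txn=BusRdX+Flush  M[L5]=18

invalidations = 3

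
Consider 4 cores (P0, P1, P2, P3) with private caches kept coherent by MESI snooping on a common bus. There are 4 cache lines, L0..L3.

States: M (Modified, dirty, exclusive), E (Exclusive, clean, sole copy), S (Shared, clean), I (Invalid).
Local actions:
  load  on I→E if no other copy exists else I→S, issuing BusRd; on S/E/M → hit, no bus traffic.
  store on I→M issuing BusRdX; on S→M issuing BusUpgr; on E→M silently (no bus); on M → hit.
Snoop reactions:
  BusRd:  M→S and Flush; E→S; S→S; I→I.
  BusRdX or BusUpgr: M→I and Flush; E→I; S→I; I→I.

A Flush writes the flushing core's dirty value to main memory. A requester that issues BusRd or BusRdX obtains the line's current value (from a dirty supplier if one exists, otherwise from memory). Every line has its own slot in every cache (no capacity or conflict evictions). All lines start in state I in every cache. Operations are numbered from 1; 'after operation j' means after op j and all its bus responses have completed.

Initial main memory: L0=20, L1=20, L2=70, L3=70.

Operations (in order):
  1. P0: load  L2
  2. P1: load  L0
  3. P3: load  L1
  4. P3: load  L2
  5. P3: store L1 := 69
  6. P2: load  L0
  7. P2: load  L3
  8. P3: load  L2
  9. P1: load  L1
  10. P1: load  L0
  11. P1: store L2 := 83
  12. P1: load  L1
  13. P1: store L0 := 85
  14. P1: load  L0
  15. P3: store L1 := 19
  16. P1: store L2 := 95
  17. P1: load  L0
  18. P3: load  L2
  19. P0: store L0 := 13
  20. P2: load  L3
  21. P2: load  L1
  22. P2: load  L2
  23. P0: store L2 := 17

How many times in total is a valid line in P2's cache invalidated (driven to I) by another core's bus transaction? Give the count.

invalidations = 2

  op1 P0: load  L2 → E/I/I/I on L2; bus BusRd; mem=70
  op2 P1: load  L0 → I/E/I/I on L0; bus BusRd; mem=20
  op3 P3: load  L1 → I/I/I/E on L1; bus BusRd; mem=20
  op4 P3: load  L2 → S/I/I/S on L2; bus BusRd; mem=70
  op5 P3: store L1 := 69 → I/I/I/M on L1; bus (none); mem=20
  op6 P2: load  L0 → I/S/S/I on L0; bus BusRd; mem=20
  op7 P2: load  L3 → I/I/E/I on L3; bus BusRd; mem=70
  op8 P3: load  L2 → S/I/I/S on L2; bus (none); mem=70
  op9 P1: load  L1 → I/S/I/S on L1; bus BusRd Flush; mem=69
  op10 P1: load  L0 → I/S/S/I on L0; bus (none); mem=20
  op11 P1: store L2 := 83 → I/M/I/I on L2; bus BusRdX; mem=70
  op12 P1: load  L1 → I/S/I/S on L1; bus (none); mem=69
  op13 P1: store L0 := 85 → I/M/I/I on L0; bus BusUpgr; mem=20
  op14 P1: load  L0 → I/M/I/I on L0; bus (none); mem=20
  op15 P3: store L1 := 19 → I/I/I/M on L1; bus BusUpgr; mem=69
  op16 P1: store L2 := 95 → I/M/I/I on L2; bus (none); mem=70
  op17 P1: load  L0 → I/M/I/I on L0; bus (none); mem=20
  op18 P3: load  L2 → I/S/I/S on L2; bus BusRd Flush; mem=95
  op19 P0: store L0 := 13 → M/I/I/I on L0; bus BusRdX Flush; mem=85
  op20 P2: load  L3 → I/I/E/I on L3; bus (none); mem=70
  op21 P2: load  L1 → I/I/S/S on L1; bus BusRd Flush; mem=19
  op22 P2: load  L2 → I/S/S/S on L2; bus BusRd; mem=95
  op23 P0: store L2 := 17 → M/I/I/I on L2; bus BusRdX; mem=95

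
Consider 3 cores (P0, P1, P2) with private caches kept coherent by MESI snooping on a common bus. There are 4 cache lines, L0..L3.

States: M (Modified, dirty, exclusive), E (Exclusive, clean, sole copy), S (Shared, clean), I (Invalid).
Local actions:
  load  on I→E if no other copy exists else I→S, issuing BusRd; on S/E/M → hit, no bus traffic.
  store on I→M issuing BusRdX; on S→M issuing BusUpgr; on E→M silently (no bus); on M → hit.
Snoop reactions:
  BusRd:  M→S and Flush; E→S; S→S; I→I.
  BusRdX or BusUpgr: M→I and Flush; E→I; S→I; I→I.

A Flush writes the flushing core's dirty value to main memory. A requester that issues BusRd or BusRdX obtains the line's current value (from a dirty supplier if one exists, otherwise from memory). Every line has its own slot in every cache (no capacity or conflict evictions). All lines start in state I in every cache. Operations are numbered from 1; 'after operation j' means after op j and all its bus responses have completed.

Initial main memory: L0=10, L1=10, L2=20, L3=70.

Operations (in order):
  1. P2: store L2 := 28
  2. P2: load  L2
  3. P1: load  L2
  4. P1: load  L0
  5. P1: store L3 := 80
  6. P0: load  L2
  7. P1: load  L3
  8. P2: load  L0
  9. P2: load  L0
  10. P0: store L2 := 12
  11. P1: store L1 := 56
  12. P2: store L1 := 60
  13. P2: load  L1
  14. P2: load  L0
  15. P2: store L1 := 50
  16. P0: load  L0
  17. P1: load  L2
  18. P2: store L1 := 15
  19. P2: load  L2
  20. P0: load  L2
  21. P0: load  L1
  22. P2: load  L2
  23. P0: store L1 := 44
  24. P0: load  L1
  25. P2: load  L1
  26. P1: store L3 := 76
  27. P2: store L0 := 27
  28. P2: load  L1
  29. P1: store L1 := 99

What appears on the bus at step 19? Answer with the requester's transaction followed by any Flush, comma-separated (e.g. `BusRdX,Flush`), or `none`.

[1] P2: store L2 := 28 | P0:I, P1:I, P2:M(28) | bus: BusRdX
[2] P2: load  L2 | P0:I, P1:I, P2:M(28) | bus: none
[3] P1: load  L2 | P0:I, P1:S(28), P2:S(28) | bus: BusRd,Flush
[4] P1: load  L0 | P0:I, P1:E(10), P2:I | bus: BusRd
[5] P1: store L3 := 80 | P0:I, P1:M(80), P2:I | bus: BusRdX
[6] P0: load  L2 | P0:S(28), P1:S(28), P2:S(28) | bus: BusRd
[7] P1: load  L3 | P0:I, P1:M(80), P2:I | bus: none
[8] P2: load  L0 | P0:I, P1:S(10), P2:S(10) | bus: BusRd
[9] P2: load  L0 | P0:I, P1:S(10), P2:S(10) | bus: none
[10] P0: store L2 := 12 | P0:M(12), P1:I, P2:I | bus: BusUpgr
[11] P1: store L1 := 56 | P0:I, P1:M(56), P2:I | bus: BusRdX
[12] P2: store L1 := 60 | P0:I, P1:I, P2:M(60) | bus: BusRdX,Flush
[13] P2: load  L1 | P0:I, P1:I, P2:M(60) | bus: none
[14] P2: load  L0 | P0:I, P1:S(10), P2:S(10) | bus: none
[15] P2: store L1 := 50 | P0:I, P1:I, P2:M(50) | bus: none
[16] P0: load  L0 | P0:S(10), P1:S(10), P2:S(10) | bus: BusRd
[17] P1: load  L2 | P0:S(12), P1:S(12), P2:I | bus: BusRd,Flush
[18] P2: store L1 := 15 | P0:I, P1:I, P2:M(15) | bus: none
[19] P2: load  L2 | P0:S(12), P1:S(12), P2:S(12) | bus: BusRd
[20] P0: load  L2 | P0:S(12), P1:S(12), P2:S(12) | bus: none
[21] P0: load  L1 | P0:S(15), P1:I, P2:S(15) | bus: BusRd,Flush
[22] P2: load  L2 | P0:S(12), P1:S(12), P2:S(12) | bus: none
[23] P0: store L1 := 44 | P0:M(44), P1:I, P2:I | bus: BusUpgr
[24] P0: load  L1 | P0:M(44), P1:I, P2:I | bus: none
[25] P2: load  L1 | P0:S(44), P1:I, P2:S(44) | bus: BusRd,Flush
[26] P1: store L3 := 76 | P0:I, P1:M(76), P2:I | bus: none
[27] P2: store L0 := 27 | P0:I, P1:I, P2:M(27) | bus: BusUpgr
[28] P2: load  L1 | P0:S(44), P1:I, P2:S(44) | bus: none
[29] P1: store L1 := 99 | P0:I, P1:M(99), P2:I | bus: BusRdX

bus = BusRd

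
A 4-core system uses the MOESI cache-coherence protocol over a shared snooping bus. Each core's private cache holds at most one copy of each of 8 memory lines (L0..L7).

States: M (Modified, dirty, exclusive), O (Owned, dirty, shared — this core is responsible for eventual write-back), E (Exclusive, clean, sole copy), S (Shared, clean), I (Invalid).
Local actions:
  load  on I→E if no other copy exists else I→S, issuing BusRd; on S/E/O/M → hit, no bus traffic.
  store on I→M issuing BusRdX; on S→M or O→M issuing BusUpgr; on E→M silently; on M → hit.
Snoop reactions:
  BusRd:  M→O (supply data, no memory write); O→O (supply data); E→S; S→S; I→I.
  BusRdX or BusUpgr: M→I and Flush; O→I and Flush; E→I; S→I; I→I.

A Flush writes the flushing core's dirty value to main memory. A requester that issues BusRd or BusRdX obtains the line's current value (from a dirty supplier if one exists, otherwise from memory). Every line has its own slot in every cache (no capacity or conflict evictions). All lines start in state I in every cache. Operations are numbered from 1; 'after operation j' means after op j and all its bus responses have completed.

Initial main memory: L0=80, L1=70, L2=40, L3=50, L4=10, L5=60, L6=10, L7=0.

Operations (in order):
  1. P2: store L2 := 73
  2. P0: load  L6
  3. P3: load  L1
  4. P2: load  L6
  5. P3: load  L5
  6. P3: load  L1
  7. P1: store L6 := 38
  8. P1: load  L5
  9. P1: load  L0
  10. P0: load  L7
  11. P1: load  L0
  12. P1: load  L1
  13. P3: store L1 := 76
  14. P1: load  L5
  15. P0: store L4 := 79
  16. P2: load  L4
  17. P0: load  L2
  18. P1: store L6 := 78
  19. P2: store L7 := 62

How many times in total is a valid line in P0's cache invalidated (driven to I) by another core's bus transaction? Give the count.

invalidations = 2

  op1 P2: store L2 := 73 → I/I/M/I on L2; bus BusRdX; mem=40
  op2 P0: load  L6 → E/I/I/I on L6; bus BusRd; mem=10
  op3 P3: load  L1 → I/I/I/E on L1; bus BusRd; mem=70
  op4 P2: load  L6 → S/I/S/I on L6; bus BusRd; mem=10
  op5 P3: load  L5 → I/I/I/E on L5; bus BusRd; mem=60
  op6 P3: load  L1 → I/I/I/E on L1; bus (none); mem=70
  op7 P1: store L6 := 38 → I/M/I/I on L6; bus BusRdX; mem=10
  op8 P1: load  L5 → I/S/I/S on L5; bus BusRd; mem=60
  op9 P1: load  L0 → I/E/I/I on L0; bus BusRd; mem=80
  op10 P0: load  L7 → E/I/I/I on L7; bus BusRd; mem=0
  op11 P1: load  L0 → I/E/I/I on L0; bus (none); mem=80
  op12 P1: load  L1 → I/S/I/S on L1; bus BusRd; mem=70
  op13 P3: store L1 := 76 → I/I/I/M on L1; bus BusUpgr; mem=70
  op14 P1: load  L5 → I/S/I/S on L5; bus (none); mem=60
  op15 P0: store L4 := 79 → M/I/I/I on L4; bus BusRdX; mem=10
  op16 P2: load  L4 → O/I/S/I on L4; bus BusRd; mem=10
  op17 P0: load  L2 → S/I/O/I on L2; bus BusRd; mem=40
  op18 P1: store L6 := 78 → I/M/I/I on L6; bus (none); mem=10
  op19 P2: store L7 := 62 → I/I/M/I on L7; bus BusRdX; mem=0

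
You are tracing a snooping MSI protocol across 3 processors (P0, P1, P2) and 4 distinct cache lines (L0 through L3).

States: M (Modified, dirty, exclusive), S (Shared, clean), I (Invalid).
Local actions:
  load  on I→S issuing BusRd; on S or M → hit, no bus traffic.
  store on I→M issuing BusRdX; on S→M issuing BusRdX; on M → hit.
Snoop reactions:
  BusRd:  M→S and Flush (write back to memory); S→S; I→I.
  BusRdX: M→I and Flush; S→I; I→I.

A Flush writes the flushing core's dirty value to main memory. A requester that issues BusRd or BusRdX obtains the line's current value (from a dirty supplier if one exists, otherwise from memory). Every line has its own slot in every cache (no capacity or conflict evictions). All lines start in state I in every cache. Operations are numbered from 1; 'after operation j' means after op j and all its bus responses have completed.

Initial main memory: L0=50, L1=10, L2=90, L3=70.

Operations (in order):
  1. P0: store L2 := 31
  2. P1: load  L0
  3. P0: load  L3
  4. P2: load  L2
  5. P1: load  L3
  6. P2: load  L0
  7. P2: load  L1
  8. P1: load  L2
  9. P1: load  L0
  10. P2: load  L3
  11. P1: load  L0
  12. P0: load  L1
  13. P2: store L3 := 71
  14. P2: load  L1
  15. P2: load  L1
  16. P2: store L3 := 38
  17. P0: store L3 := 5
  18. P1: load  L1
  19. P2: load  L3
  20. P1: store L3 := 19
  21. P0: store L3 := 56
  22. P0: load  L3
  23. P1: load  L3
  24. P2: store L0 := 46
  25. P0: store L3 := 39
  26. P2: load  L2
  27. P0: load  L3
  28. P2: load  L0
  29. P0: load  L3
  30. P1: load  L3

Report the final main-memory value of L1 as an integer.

memory[L1] = 10

[1] P0: store L2 := 31 | P0:M(31), P1:I, P2:I | bus: BusRdX
[2] P1: load  L0 | P0:I, P1:S(50), P2:I | bus: BusRd
[3] P0: load  L3 | P0:S(70), P1:I, P2:I | bus: BusRd
[4] P2: load  L2 | P0:S(31), P1:I, P2:S(31) | bus: BusRd,Flush
[5] P1: load  L3 | P0:S(70), P1:S(70), P2:I | bus: BusRd
[6] P2: load  L0 | P0:I, P1:S(50), P2:S(50) | bus: BusRd
[7] P2: load  L1 | P0:I, P1:I, P2:S(10) | bus: BusRd
[8] P1: load  L2 | P0:S(31), P1:S(31), P2:S(31) | bus: BusRd
[9] P1: load  L0 | P0:I, P1:S(50), P2:S(50) | bus: none
[10] P2: load  L3 | P0:S(70), P1:S(70), P2:S(70) | bus: BusRd
[11] P1: load  L0 | P0:I, P1:S(50), P2:S(50) | bus: none
[12] P0: load  L1 | P0:S(10), P1:I, P2:S(10) | bus: BusRd
[13] P2: store L3 := 71 | P0:I, P1:I, P2:M(71) | bus: BusRdX
[14] P2: load  L1 | P0:S(10), P1:I, P2:S(10) | bus: none
[15] P2: load  L1 | P0:S(10), P1:I, P2:S(10) | bus: none
[16] P2: store L3 := 38 | P0:I, P1:I, P2:M(38) | bus: none
[17] P0: store L3 := 5 | P0:M(5), P1:I, P2:I | bus: BusRdX,Flush
[18] P1: load  L1 | P0:S(10), P1:S(10), P2:S(10) | bus: BusRd
[19] P2: load  L3 | P0:S(5), P1:I, P2:S(5) | bus: BusRd,Flush
[20] P1: store L3 := 19 | P0:I, P1:M(19), P2:I | bus: BusRdX
[21] P0: store L3 := 56 | P0:M(56), P1:I, P2:I | bus: BusRdX,Flush
[22] P0: load  L3 | P0:M(56), P1:I, P2:I | bus: none
[23] P1: load  L3 | P0:S(56), P1:S(56), P2:I | bus: BusRd,Flush
[24] P2: store L0 := 46 | P0:I, P1:I, P2:M(46) | bus: BusRdX
[25] P0: store L3 := 39 | P0:M(39), P1:I, P2:I | bus: BusRdX
[26] P2: load  L2 | P0:S(31), P1:S(31), P2:S(31) | bus: none
[27] P0: load  L3 | P0:M(39), P1:I, P2:I | bus: none
[28] P2: load  L0 | P0:I, P1:I, P2:M(46) | bus: none
[29] P0: load  L3 | P0:M(39), P1:I, P2:I | bus: none
[30] P1: load  L3 | P0:S(39), P1:S(39), P2:I | bus: BusRd,Flush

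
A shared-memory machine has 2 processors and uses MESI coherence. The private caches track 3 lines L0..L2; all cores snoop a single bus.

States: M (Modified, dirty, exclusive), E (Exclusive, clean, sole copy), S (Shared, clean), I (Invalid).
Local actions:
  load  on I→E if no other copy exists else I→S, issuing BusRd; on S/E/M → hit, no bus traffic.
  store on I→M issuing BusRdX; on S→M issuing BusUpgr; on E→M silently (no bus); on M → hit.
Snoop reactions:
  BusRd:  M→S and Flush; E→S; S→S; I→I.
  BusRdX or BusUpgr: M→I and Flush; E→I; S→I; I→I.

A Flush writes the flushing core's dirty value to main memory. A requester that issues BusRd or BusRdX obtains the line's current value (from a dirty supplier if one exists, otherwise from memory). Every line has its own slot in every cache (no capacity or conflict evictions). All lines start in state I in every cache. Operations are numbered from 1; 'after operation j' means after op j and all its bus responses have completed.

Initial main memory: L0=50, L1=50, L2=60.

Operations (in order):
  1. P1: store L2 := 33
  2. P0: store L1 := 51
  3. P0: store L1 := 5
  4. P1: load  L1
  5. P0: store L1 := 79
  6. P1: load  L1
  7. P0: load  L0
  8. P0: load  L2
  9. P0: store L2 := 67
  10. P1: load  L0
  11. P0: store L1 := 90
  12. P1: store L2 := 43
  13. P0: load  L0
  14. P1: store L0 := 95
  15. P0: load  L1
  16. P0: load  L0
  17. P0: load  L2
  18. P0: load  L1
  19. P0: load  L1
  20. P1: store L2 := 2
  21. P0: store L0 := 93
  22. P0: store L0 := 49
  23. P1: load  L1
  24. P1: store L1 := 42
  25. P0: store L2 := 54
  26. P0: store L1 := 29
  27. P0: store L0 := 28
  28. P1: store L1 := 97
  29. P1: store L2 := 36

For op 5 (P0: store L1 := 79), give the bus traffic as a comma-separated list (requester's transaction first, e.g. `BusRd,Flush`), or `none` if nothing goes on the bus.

bus = BusUpgr

  op1 P1: store L2 := 33 → I/M on L2; bus BusRdX; mem=60
  op2 P0: store L1 := 51 → M/I on L1; bus BusRdX; mem=50
  op3 P0: store L1 := 5 → M/I on L1; bus (none); mem=50
  op4 P1: load  L1 → S/S on L1; bus BusRd Flush; mem=5
  op5 P0: store L1 := 79 → M/I on L1; bus BusUpgr; mem=5
  op6 P1: load  L1 → S/S on L1; bus BusRd Flush; mem=79
  op7 P0: load  L0 → E/I on L0; bus BusRd; mem=50
  op8 P0: load  L2 → S/S on L2; bus BusRd Flush; mem=33
  op9 P0: store L2 := 67 → M/I on L2; bus BusUpgr; mem=33
  op10 P1: load  L0 → S/S on L0; bus BusRd; mem=50
  op11 P0: store L1 := 90 → M/I on L1; bus BusUpgr; mem=79
  op12 P1: store L2 := 43 → I/M on L2; bus BusRdX Flush; mem=67
  op13 P0: load  L0 → S/S on L0; bus (none); mem=50
  op14 P1: store L0 := 95 → I/M on L0; bus BusUpgr; mem=50
  op15 P0: load  L1 → M/I on L1; bus (none); mem=79
  op16 P0: load  L0 → S/S on L0; bus BusRd Flush; mem=95
  op17 P0: load  L2 → S/S on L2; bus BusRd Flush; mem=43
  op18 P0: load  L1 → M/I on L1; bus (none); mem=79
  op19 P0: load  L1 → M/I on L1; bus (none); mem=79
  op20 P1: store L2 := 2 → I/M on L2; bus BusUpgr; mem=43
  op21 P0: store L0 := 93 → M/I on L0; bus BusUpgr; mem=95
  op22 P0: store L0 := 49 → M/I on L0; bus (none); mem=95
  op23 P1: load  L1 → S/S on L1; bus BusRd Flush; mem=90
  op24 P1: store L1 := 42 → I/M on L1; bus BusUpgr; mem=90
  op25 P0: store L2 := 54 → M/I on L2; bus BusRdX Flush; mem=2
  op26 P0: store L1 := 29 → M/I on L1; bus BusRdX Flush; mem=42
  op27 P0: store L0 := 28 → M/I on L0; bus (none); mem=95
  op28 P1: store L1 := 97 → I/M on L1; bus BusRdX Flush; mem=29
  op29 P1: store L2 := 36 → I/M on L2; bus BusRdX Flush; mem=54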